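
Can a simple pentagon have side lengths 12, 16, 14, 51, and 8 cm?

For a pentagon, each side must be shorter than the sum of the others.
Here the longest side is 51, but the remaining 4 sides sum to only 50.

No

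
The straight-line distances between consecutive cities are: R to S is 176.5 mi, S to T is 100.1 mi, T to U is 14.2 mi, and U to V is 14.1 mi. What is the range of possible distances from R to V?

48.1 ≤ RV ≤ 304.9 mi

The maximum is all hops collinear in one direction: 176.5 + 100.1 + 14.2 + 14.1 = 304.9.
The longest hop is 176.5; the others sum to 128.4. Folding the others back against it leaves at least 176.5 − 128.4 = 48.1.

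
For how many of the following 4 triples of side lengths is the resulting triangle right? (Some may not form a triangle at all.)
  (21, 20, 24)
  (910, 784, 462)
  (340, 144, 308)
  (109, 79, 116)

(21,20,24): 20²+21² = 841 > 576 = 24² → acute
(910,784,462): 462²+784² = 828100 = 910² → right
(340,144,308): 144²+308² = 115600 = 340² → right
(109,79,116): 79²+109² = 18122 > 13456 = 116² → acute
2 of the 4 are right.

2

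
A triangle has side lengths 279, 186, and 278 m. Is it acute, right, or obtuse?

acute

Compare the square of the longest side to the sum of squares of the other two: 186² + 278² = 111880 > 77841 = 279².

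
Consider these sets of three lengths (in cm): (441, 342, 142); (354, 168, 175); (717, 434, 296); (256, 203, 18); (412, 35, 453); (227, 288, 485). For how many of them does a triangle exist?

(142,342,441): 142+342 > 441 → valid
(168,175,354): 168+175 ≤ 354 → not valid
(296,434,717): 296+434 > 717 → valid
(18,203,256): 18+203 ≤ 256 → not valid
(35,412,453): 35+412 ≤ 453 → not valid
(227,288,485): 227+288 > 485 → valid
3 of the 6 triples form a triangle.

3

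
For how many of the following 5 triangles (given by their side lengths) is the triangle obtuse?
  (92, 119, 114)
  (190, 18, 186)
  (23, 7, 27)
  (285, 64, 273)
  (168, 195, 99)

3

(92,119,114): 92²+114² = 21460 > 14161 = 119² → acute
(190,18,186): 18²+186² = 34920 < 36100 = 190² → obtuse
(23,7,27): 7²+23² = 578 < 729 = 27² → obtuse
(285,64,273): 64²+273² = 78625 < 81225 = 285² → obtuse
(168,195,99): 99²+168² = 38025 = 195² → right
3 of the 5 are obtuse.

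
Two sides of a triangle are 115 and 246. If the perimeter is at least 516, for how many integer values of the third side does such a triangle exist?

206

Triangle inequality: 131 < x < 361. Perimeter ≥ 516 gives x ≥ 516 − 115 − 246 = 155.
So 155 ≤ x < 361; integers 155 through 360: 206 values.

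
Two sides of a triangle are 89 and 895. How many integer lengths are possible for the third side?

177

The third side lies in the open interval (806, 984).
Integers from 807 to 983 inclusive: 983 − 807 + 1 = 177.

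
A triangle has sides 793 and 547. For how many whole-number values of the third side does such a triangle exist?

The third side lies in the open interval (246, 1340).
Integers from 247 to 1339 inclusive: 1339 − 247 + 1 = 1093.

1093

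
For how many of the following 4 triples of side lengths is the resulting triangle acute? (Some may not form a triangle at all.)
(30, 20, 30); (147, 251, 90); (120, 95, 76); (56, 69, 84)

(30,20,30): 20²+30² = 1300 > 900 = 30² → acute
(147,251,90): 90+147 ≤ 251, not a triangle
(120,95,76): 76²+95² = 14801 > 14400 = 120² → acute
(56,69,84): 56²+69² = 7897 > 7056 = 84² → acute
3 of the 4 are acute.

3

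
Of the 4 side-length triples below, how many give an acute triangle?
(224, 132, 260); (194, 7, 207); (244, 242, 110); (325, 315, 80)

1

(224,132,260): 132²+224² = 67600 = 260² → right
(194,7,207): 7+194 ≤ 207, not a triangle
(244,242,110): 110²+242² = 70664 > 59536 = 244² → acute
(325,315,80): 80²+315² = 105625 = 325² → right
1 of the 4 is acute.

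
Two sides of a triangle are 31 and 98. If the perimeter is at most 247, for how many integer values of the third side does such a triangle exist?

Triangle inequality: 67 < x < 129. Perimeter ≤ 247 gives x ≤ 247 − 31 − 98 = 118.
So 67 < x ≤ 118; integers 68 through 118: 51 values.

51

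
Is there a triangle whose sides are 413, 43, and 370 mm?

No

The two shorter sides sum to 413, exactly equal to the longest side 413.
That gives only a degenerate (flat) triangle — the inequality must be strict.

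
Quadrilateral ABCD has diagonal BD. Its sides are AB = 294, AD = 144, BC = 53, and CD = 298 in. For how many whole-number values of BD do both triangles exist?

From triangle ABD: 150 < BD < 438.
From triangle CBD: 245 < BD < 351.
Intersection: 245 < BD < 351, so integers 246 through 350: 105 values.

105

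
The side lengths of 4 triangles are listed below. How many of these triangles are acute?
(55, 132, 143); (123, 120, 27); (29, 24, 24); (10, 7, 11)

2

(55,132,143): 55²+132² = 20449 = 143² → right
(123,120,27): 27²+120² = 15129 = 123² → right
(29,24,24): 24²+24² = 1152 > 841 = 29² → acute
(10,7,11): 7²+10² = 149 > 121 = 11² → acute
2 of the 4 are acute.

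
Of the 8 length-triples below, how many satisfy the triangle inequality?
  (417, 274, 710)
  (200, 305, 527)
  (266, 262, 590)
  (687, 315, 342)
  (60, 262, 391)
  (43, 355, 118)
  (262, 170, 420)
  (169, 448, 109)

1

(274,417,710): 274+417 ≤ 710 → not valid
(200,305,527): 200+305 ≤ 527 → not valid
(262,266,590): 262+266 ≤ 590 → not valid
(315,342,687): 315+342 ≤ 687 → not valid
(60,262,391): 60+262 ≤ 391 → not valid
(43,118,355): 43+118 ≤ 355 → not valid
(170,262,420): 170+262 > 420 → valid
(109,169,448): 109+169 ≤ 448 → not valid
1 of the 8 triples forms a triangle.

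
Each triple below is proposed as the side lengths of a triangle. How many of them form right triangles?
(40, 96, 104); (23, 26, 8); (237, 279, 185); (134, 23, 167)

1

(40,96,104): 40²+96² = 10816 = 104² → right
(23,26,8): 8²+23² = 593 < 676 = 26² → obtuse
(237,279,185): 185²+237² = 90394 > 77841 = 279² → acute
(134,23,167): 23+134 ≤ 167, not a triangle
1 of the 4 is right.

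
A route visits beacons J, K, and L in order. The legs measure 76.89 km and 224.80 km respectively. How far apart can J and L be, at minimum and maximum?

147.91 ≤ JL ≤ 301.69 km

By the triangle inequality, |76.89 − 224.80| ≤ JL ≤ 76.89 + 224.80.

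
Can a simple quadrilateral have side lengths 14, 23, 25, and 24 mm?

A quadrilateral exists iff every side is shorter than the sum of the others — equivalently, the longest side is less than the sum of the rest.
Longest side 25 < 61 (sum of the remaining 3), so yes.

Yes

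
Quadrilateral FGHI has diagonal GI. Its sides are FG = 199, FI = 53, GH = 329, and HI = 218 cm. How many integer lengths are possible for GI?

105

From triangle FGI: 146 < GI < 252.
From triangle HGI: 111 < GI < 547.
Intersection: 146 < GI < 252, so integers 147 through 251: 105 values.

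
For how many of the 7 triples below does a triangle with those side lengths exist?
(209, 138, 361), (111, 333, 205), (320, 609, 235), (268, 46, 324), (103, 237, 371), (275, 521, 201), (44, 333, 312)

(138,209,361): 138+209 ≤ 361 → not valid
(111,205,333): 111+205 ≤ 333 → not valid
(235,320,609): 235+320 ≤ 609 → not valid
(46,268,324): 46+268 ≤ 324 → not valid
(103,237,371): 103+237 ≤ 371 → not valid
(201,275,521): 201+275 ≤ 521 → not valid
(44,312,333): 44+312 > 333 → valid
1 of the 7 triples forms a triangle.

1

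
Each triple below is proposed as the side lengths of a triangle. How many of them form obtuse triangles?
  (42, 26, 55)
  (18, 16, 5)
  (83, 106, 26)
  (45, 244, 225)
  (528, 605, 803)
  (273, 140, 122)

4

(42,26,55): 26²+42² = 2440 < 3025 = 55² → obtuse
(18,16,5): 5²+16² = 281 < 324 = 18² → obtuse
(83,106,26): 26²+83² = 7565 < 11236 = 106² → obtuse
(45,244,225): 45²+225² = 52650 < 59536 = 244² → obtuse
(528,605,803): 528²+605² = 644809 = 803² → right
(273,140,122): 122+140 ≤ 273, not a triangle
4 of the 6 are obtuse.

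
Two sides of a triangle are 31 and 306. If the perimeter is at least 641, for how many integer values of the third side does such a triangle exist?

Triangle inequality: 275 < x < 337. Perimeter ≥ 641 gives x ≥ 641 − 31 − 306 = 304.
So 304 ≤ x < 337; integers 304 through 336: 33 values.

33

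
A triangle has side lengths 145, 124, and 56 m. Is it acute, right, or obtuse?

Compare the square of the longest side to the sum of squares of the other two: 56² + 124² = 18512 < 21025 = 145².

obtuse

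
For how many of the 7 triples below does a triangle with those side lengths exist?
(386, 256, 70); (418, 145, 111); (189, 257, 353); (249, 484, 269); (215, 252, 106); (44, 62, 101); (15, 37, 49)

(70,256,386): 70+256 ≤ 386 → not valid
(111,145,418): 111+145 ≤ 418 → not valid
(189,257,353): 189+257 > 353 → valid
(249,269,484): 249+269 > 484 → valid
(106,215,252): 106+215 > 252 → valid
(44,62,101): 44+62 > 101 → valid
(15,37,49): 15+37 > 49 → valid
5 of the 7 triples form a triangle.

5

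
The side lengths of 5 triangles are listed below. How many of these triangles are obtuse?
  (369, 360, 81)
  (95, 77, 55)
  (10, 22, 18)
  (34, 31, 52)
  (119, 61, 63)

(369,360,81): 81²+360² = 136161 = 369² → right
(95,77,55): 55²+77² = 8954 < 9025 = 95² → obtuse
(10,22,18): 10²+18² = 424 < 484 = 22² → obtuse
(34,31,52): 31²+34² = 2117 < 2704 = 52² → obtuse
(119,61,63): 61²+63² = 7690 < 14161 = 119² → obtuse
4 of the 5 are obtuse.

4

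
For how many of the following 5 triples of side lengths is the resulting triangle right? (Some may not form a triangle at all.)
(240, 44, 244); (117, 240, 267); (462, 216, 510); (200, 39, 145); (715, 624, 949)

(240,44,244): 44²+240² = 59536 = 244² → right
(117,240,267): 117²+240² = 71289 = 267² → right
(462,216,510): 216²+462² = 260100 = 510² → right
(200,39,145): 39+145 ≤ 200, not a triangle
(715,624,949): 624²+715² = 900601 = 949² → right
4 of the 5 are right.

4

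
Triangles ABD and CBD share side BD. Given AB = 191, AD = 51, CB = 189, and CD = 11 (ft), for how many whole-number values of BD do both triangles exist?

21

From triangle ABD: 140 < BD < 242.
From triangle CBD: 178 < BD < 200.
Intersection: 178 < BD < 200, so integers 179 through 199: 21 values.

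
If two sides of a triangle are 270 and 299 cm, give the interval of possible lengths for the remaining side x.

By the triangle inequality, x must be less than 270 + 299 = 569 and greater than |270 − 299| = 29.

29 < x < 569 (cm)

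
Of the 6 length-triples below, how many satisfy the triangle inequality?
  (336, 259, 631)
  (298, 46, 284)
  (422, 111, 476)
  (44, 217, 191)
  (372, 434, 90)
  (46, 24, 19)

4

(259,336,631): 259+336 ≤ 631 → not valid
(46,284,298): 46+284 > 298 → valid
(111,422,476): 111+422 > 476 → valid
(44,191,217): 44+191 > 217 → valid
(90,372,434): 90+372 > 434 → valid
(19,24,46): 19+24 ≤ 46 → not valid
4 of the 6 triples form a triangle.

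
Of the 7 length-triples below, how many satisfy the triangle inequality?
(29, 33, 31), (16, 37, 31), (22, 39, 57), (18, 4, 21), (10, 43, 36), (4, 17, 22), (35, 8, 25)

(29,31,33): 29+31 > 33 → valid
(16,31,37): 16+31 > 37 → valid
(22,39,57): 22+39 > 57 → valid
(4,18,21): 4+18 > 21 → valid
(10,36,43): 10+36 > 43 → valid
(4,17,22): 4+17 ≤ 22 → not valid
(8,25,35): 8+25 ≤ 35 → not valid
5 of the 7 triples form a triangle.

5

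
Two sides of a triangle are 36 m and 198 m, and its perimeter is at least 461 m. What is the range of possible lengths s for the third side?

Triangle inequality alone gives 162 < s < 234.
The perimeter condition gives s ≥ 461 − 36 − 198 = 227.
Intersecting the two: 227 ≤ s < 234.

227 ≤ s < 234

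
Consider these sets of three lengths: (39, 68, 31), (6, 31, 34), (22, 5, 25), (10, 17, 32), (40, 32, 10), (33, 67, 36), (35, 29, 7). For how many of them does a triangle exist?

(31,39,68): 31+39 > 68 → valid
(6,31,34): 6+31 > 34 → valid
(5,22,25): 5+22 > 25 → valid
(10,17,32): 10+17 ≤ 32 → not valid
(10,32,40): 10+32 > 40 → valid
(33,36,67): 33+36 > 67 → valid
(7,29,35): 7+29 > 35 → valid
6 of the 7 triples form a triangle.

6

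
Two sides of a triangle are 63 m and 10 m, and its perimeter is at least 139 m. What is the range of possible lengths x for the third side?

66 ≤ x < 73

Triangle inequality alone gives 53 < x < 73.
The perimeter condition gives x ≥ 139 − 63 − 10 = 66.
Intersecting the two: 66 ≤ x < 73.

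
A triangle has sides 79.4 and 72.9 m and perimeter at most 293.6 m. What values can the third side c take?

Triangle inequality alone gives 6.5 < c < 152.3.
The perimeter condition gives c ≤ 293.6 − 79.4 − 72.9 = 141.3.
Intersecting the two: 6.5 < c ≤ 141.3.

6.5 < c ≤ 141.3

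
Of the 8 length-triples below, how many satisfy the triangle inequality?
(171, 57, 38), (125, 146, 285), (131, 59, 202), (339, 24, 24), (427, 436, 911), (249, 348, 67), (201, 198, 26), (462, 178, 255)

1

(38,57,171): 38+57 ≤ 171 → not valid
(125,146,285): 125+146 ≤ 285 → not valid
(59,131,202): 59+131 ≤ 202 → not valid
(24,24,339): 24+24 ≤ 339 → not valid
(427,436,911): 427+436 ≤ 911 → not valid
(67,249,348): 67+249 ≤ 348 → not valid
(26,198,201): 26+198 > 201 → valid
(178,255,462): 178+255 ≤ 462 → not valid
1 of the 8 triples forms a triangle.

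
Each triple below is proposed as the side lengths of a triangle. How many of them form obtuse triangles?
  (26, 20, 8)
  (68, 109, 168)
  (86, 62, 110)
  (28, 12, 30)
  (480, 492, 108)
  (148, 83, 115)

(26,20,8): 8²+20² = 464 < 676 = 26² → obtuse
(68,109,168): 68²+109² = 16505 < 28224 = 168² → obtuse
(86,62,110): 62²+86² = 11240 < 12100 = 110² → obtuse
(28,12,30): 12²+28² = 928 > 900 = 30² → acute
(480,492,108): 108²+480² = 242064 = 492² → right
(148,83,115): 83²+115² = 20114 < 21904 = 148² → obtuse
4 of the 6 are obtuse.

4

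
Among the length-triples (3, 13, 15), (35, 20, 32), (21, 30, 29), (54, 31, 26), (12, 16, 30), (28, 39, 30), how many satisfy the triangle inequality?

5

(3,13,15): 3+13 > 15 → valid
(20,32,35): 20+32 > 35 → valid
(21,29,30): 21+29 > 30 → valid
(26,31,54): 26+31 > 54 → valid
(12,16,30): 12+16 ≤ 30 → not valid
(28,30,39): 28+30 > 39 → valid
5 of the 6 triples form a triangle.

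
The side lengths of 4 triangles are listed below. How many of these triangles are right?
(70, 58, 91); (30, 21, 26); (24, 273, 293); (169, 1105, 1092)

(70,58,91): 58²+70² = 8264 < 8281 = 91² → obtuse
(30,21,26): 21²+26² = 1117 > 900 = 30² → acute
(24,273,293): 24²+273² = 75105 < 85849 = 293² → obtuse
(169,1105,1092): 169²+1092² = 1221025 = 1105² → right
1 of the 4 is right.

1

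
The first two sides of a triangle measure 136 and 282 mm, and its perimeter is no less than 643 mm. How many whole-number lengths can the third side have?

Triangle inequality: 146 < x < 418. Perimeter ≥ 643 gives x ≥ 643 − 136 − 282 = 225.
So 225 ≤ x < 418; integers 225 through 417: 193 values.

193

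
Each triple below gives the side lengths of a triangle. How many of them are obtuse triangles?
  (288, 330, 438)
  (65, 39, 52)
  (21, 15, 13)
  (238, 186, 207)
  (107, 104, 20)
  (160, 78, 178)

(288,330,438): 288²+330² = 191844 = 438² → right
(65,39,52): 39²+52² = 4225 = 65² → right
(21,15,13): 13²+15² = 394 < 441 = 21² → obtuse
(238,186,207): 186²+207² = 77445 > 56644 = 238² → acute
(107,104,20): 20²+104² = 11216 < 11449 = 107² → obtuse
(160,78,178): 78²+160² = 31684 = 178² → right
2 of the 6 are obtuse.

2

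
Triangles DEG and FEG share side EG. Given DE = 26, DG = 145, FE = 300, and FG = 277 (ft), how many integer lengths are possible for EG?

From triangle DEG: 119 < EG < 171.
From triangle FEG: 23 < EG < 577.
Intersection: 119 < EG < 171, so integers 120 through 170: 51 values.

51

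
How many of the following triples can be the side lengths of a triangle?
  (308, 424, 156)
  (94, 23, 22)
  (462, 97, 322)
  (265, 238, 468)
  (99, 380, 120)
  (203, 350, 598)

2

(156,308,424): 156+308 > 424 → valid
(22,23,94): 22+23 ≤ 94 → not valid
(97,322,462): 97+322 ≤ 462 → not valid
(238,265,468): 238+265 > 468 → valid
(99,120,380): 99+120 ≤ 380 → not valid
(203,350,598): 203+350 ≤ 598 → not valid
2 of the 6 triples form a triangle.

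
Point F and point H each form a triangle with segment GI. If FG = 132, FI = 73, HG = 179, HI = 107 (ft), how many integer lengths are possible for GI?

From triangle FGI: 59 < GI < 205.
From triangle HGI: 72 < GI < 286.
Intersection: 72 < GI < 205, so integers 73 through 204: 132 values.

132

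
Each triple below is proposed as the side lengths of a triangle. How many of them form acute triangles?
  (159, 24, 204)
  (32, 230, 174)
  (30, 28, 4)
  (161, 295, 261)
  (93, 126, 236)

1

(159,24,204): 24+159 ≤ 204, not a triangle
(32,230,174): 32+174 ≤ 230, not a triangle
(30,28,4): 4²+28² = 800 < 900 = 30² → obtuse
(161,295,261): 161²+261² = 94042 > 87025 = 295² → acute
(93,126,236): 93+126 ≤ 236, not a triangle
1 of the 5 is acute.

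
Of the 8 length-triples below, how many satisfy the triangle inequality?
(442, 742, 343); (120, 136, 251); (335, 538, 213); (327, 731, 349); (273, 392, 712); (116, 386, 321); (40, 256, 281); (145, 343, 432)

(343,442,742): 343+442 > 742 → valid
(120,136,251): 120+136 > 251 → valid
(213,335,538): 213+335 > 538 → valid
(327,349,731): 327+349 ≤ 731 → not valid
(273,392,712): 273+392 ≤ 712 → not valid
(116,321,386): 116+321 > 386 → valid
(40,256,281): 40+256 > 281 → valid
(145,343,432): 145+343 > 432 → valid
6 of the 8 triples form a triangle.

6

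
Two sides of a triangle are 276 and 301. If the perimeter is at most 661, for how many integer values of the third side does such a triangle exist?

59

Triangle inequality: 25 < x < 577. Perimeter ≤ 661 gives x ≤ 661 − 276 − 301 = 84.
So 25 < x ≤ 84; integers 26 through 84: 59 values.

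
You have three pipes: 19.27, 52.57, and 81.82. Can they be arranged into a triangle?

The longest side is 81.82, but the other two sum to only 71.84.
71.84 < 81.82, so the triangle inequality fails.

No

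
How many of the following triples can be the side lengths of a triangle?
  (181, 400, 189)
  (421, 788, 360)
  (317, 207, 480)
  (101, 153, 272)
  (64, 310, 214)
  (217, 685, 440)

1

(181,189,400): 181+189 ≤ 400 → not valid
(360,421,788): 360+421 ≤ 788 → not valid
(207,317,480): 207+317 > 480 → valid
(101,153,272): 101+153 ≤ 272 → not valid
(64,214,310): 64+214 ≤ 310 → not valid
(217,440,685): 217+440 ≤ 685 → not valid
1 of the 6 triples forms a triangle.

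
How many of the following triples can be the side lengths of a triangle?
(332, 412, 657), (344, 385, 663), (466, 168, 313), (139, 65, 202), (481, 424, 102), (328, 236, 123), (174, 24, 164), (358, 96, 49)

7

(332,412,657): 332+412 > 657 → valid
(344,385,663): 344+385 > 663 → valid
(168,313,466): 168+313 > 466 → valid
(65,139,202): 65+139 > 202 → valid
(102,424,481): 102+424 > 481 → valid
(123,236,328): 123+236 > 328 → valid
(24,164,174): 24+164 > 174 → valid
(49,96,358): 49+96 ≤ 358 → not valid
7 of the 8 triples form a triangle.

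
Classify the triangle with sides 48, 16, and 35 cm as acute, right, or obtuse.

obtuse

Compare the square of the longest side to the sum of squares of the other two: 16² + 35² = 1481 < 2304 = 48².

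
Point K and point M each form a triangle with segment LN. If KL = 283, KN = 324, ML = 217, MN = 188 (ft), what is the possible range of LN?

41 < LN < 405

From triangle KLN: |283 − 324| < LN < 283 + 324, i.e. 41 < LN < 607.
From triangle MLN: 29 < LN < 405.
Both must hold, so LN lies in the intersection.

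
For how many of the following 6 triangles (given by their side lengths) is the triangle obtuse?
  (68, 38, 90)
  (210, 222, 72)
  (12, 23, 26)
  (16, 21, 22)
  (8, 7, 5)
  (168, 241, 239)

(68,38,90): 38²+68² = 6068 < 8100 = 90² → obtuse
(210,222,72): 72²+210² = 49284 = 222² → right
(12,23,26): 12²+23² = 673 < 676 = 26² → obtuse
(16,21,22): 16²+21² = 697 > 484 = 22² → acute
(8,7,5): 5²+7² = 74 > 64 = 8² → acute
(168,241,239): 168²+239² = 85345 > 58081 = 241² → acute
2 of the 6 are obtuse.

2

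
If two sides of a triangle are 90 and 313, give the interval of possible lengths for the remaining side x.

By the triangle inequality, x must be less than 90 + 313 = 403 and greater than |90 − 313| = 223.

223 < x < 403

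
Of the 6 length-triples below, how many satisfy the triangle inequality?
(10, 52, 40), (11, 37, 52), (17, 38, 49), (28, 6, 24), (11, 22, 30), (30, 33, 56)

(10,40,52): 10+40 ≤ 52 → not valid
(11,37,52): 11+37 ≤ 52 → not valid
(17,38,49): 17+38 > 49 → valid
(6,24,28): 6+24 > 28 → valid
(11,22,30): 11+22 > 30 → valid
(30,33,56): 30+33 > 56 → valid
4 of the 6 triples form a triangle.

4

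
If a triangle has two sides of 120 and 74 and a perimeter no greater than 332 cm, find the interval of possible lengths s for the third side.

Triangle inequality alone gives 46 < s < 194.
The perimeter condition gives s ≤ 332 − 120 − 74 = 138.
Intersecting the two: 46 < s ≤ 138.

46 < s ≤ 138 cm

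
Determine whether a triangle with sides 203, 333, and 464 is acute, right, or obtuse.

Compare the square of the longest side to the sum of squares of the other two: 203² + 333² = 152098 < 215296 = 464².

obtuse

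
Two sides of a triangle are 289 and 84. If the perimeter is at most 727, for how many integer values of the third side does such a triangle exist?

149

Triangle inequality: 205 < x < 373. Perimeter ≤ 727 gives x ≤ 727 − 289 − 84 = 354.
So 205 < x ≤ 354; integers 206 through 354: 149 values.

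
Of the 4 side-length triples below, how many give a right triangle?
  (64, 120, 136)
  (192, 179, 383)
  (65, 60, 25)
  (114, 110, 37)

(64,120,136): 64²+120² = 18496 = 136² → right
(192,179,383): 179+192 ≤ 383, not a triangle
(65,60,25): 25²+60² = 4225 = 65² → right
(114,110,37): 37²+110² = 13469 > 12996 = 114² → acute
2 of the 4 are right.

2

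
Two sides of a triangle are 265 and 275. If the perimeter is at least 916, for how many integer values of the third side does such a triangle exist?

Triangle inequality: 10 < x < 540. Perimeter ≥ 916 gives x ≥ 916 − 265 − 275 = 376.
So 376 ≤ x < 540; integers 376 through 539: 164 values.

164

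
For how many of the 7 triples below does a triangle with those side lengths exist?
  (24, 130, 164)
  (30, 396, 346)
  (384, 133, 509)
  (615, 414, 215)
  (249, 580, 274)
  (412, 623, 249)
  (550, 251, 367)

(24,130,164): 24+130 ≤ 164 → not valid
(30,346,396): 30+346 ≤ 396 → not valid
(133,384,509): 133+384 > 509 → valid
(215,414,615): 215+414 > 615 → valid
(249,274,580): 249+274 ≤ 580 → not valid
(249,412,623): 249+412 > 623 → valid
(251,367,550): 251+367 > 550 → valid
4 of the 7 triples form a triangle.

4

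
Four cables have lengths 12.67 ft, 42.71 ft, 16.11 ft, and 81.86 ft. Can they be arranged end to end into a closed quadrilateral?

For a quadrilateral, each side must be shorter than the sum of the others.
Here the longest side is 81.86, but the remaining 3 sides sum to only 71.49.

No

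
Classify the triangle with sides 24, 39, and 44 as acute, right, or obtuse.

acute

Compare the square of the longest side to the sum of squares of the other two: 24² + 39² = 2097 > 1936 = 44².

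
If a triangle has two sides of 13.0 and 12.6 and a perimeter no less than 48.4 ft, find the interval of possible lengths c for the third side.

22.8 ≤ c < 25.6

Triangle inequality alone gives 0.4 < c < 25.6.
The perimeter condition gives c ≥ 48.4 − 13.0 − 12.6 = 22.8.
Intersecting the two: 22.8 ≤ c < 25.6.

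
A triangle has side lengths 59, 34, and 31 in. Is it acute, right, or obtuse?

obtuse

Compare the square of the longest side to the sum of squares of the other two: 31² + 34² = 2117 < 3481 = 59².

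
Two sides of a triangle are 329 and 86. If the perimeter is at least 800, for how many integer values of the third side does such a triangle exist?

30

Triangle inequality: 243 < x < 415. Perimeter ≥ 800 gives x ≥ 800 − 329 − 86 = 385.
So 385 ≤ x < 415; integers 385 through 414: 30 values.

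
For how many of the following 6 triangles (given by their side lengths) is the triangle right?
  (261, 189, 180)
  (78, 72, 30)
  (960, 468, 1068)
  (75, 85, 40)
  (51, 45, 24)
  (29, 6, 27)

(261,189,180): 180²+189² = 68121 = 261² → right
(78,72,30): 30²+72² = 6084 = 78² → right
(960,468,1068): 468²+960² = 1140624 = 1068² → right
(75,85,40): 40²+75² = 7225 = 85² → right
(51,45,24): 24²+45² = 2601 = 51² → right
(29,6,27): 6²+27² = 765 < 841 = 29² → obtuse
5 of the 6 are right.

5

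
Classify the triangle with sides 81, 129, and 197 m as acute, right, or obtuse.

obtuse

Compare the square of the longest side to the sum of squares of the other two: 81² + 129² = 23202 < 38809 = 197².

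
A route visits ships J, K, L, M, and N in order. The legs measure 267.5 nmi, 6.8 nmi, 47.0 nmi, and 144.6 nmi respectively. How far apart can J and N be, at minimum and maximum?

69.1 ≤ JN ≤ 465.9 nmi

The maximum is all hops collinear in one direction: 267.5 + 6.8 + 47.0 + 144.6 = 465.9.
The longest hop is 267.5; the others sum to 198.4. Folding the others back against it leaves at least 267.5 − 198.4 = 69.1.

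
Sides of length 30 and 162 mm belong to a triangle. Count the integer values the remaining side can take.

59

The third side lies in the open interval (132, 192).
Integers from 133 to 191 inclusive: 191 − 133 + 1 = 59.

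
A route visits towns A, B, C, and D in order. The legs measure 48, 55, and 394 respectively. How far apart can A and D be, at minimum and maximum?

291 ≤ AD ≤ 497

The maximum is all hops collinear in one direction: 48 + 55 + 394 = 497.
The longest hop is 394; the others sum to 103. Folding the others back against it leaves at least 394 − 103 = 291.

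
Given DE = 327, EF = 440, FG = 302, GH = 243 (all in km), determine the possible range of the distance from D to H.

0 ≤ DH ≤ 1312 km

The maximum is all hops collinear in one direction: 327 + 440 + 302 + 243 = 1312.
The longest hop is 440; the others sum to 872. Since 440 ≤ 872, the path can fold back on itself completely, so the minimum distance is 0.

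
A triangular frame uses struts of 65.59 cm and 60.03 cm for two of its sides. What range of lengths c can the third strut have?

5.56 < c < 125.62 (cm)

By the triangle inequality, c must be less than 65.59 + 60.03 = 125.62 and greater than |65.59 − 60.03| = 5.56.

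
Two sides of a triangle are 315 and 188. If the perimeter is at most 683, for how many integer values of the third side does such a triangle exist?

53

Triangle inequality: 127 < x < 503. Perimeter ≤ 683 gives x ≤ 683 − 315 − 188 = 180.
So 127 < x ≤ 180; integers 128 through 180: 53 values.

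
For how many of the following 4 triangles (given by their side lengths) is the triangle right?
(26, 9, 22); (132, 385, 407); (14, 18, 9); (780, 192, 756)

2

(26,9,22): 9²+22² = 565 < 676 = 26² → obtuse
(132,385,407): 132²+385² = 165649 = 407² → right
(14,18,9): 9²+14² = 277 < 324 = 18² → obtuse
(780,192,756): 192²+756² = 608400 = 780² → right
2 of the 4 are right.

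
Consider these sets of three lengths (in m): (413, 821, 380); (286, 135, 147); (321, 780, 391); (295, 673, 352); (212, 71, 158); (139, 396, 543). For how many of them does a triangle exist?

(380,413,821): 380+413 ≤ 821 → not valid
(135,147,286): 135+147 ≤ 286 → not valid
(321,391,780): 321+391 ≤ 780 → not valid
(295,352,673): 295+352 ≤ 673 → not valid
(71,158,212): 71+158 > 212 → valid
(139,396,543): 139+396 ≤ 543 → not valid
1 of the 6 triples forms a triangle.

1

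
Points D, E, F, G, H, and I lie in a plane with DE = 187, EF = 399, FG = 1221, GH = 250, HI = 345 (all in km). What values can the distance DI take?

The maximum is all hops collinear in one direction: 187 + 399 + 1221 + 250 + 345 = 2402.
The longest hop is 1221; the others sum to 1181. Folding the others back against it leaves at least 1221 − 1181 = 40.

40 ≤ DI ≤ 2402 km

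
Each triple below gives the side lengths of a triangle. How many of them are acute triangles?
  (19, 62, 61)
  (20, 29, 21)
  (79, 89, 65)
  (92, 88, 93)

3

(19,62,61): 19²+61² = 4082 > 3844 = 62² → acute
(20,29,21): 20²+21² = 841 = 29² → right
(79,89,65): 65²+79² = 10466 > 7921 = 89² → acute
(92,88,93): 88²+92² = 16208 > 8649 = 93² → acute
3 of the 4 are acute.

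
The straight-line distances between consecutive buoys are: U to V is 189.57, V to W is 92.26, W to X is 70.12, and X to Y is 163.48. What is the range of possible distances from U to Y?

The maximum is all hops collinear in one direction: 189.57 + 92.26 + 70.12 + 163.48 = 515.43.
The longest hop is 189.57; the others sum to 325.86. Since 189.57 ≤ 325.86, the path can fold back on itself completely, so the minimum distance is 0.

0 ≤ UY ≤ 515.43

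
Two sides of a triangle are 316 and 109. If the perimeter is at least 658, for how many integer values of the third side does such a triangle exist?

Triangle inequality: 207 < x < 425. Perimeter ≥ 658 gives x ≥ 658 − 316 − 109 = 233.
So 233 ≤ x < 425; integers 233 through 424: 192 values.

192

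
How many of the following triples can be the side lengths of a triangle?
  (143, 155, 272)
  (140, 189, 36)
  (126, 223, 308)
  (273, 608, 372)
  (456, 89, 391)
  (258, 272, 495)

(143,155,272): 143+155 > 272 → valid
(36,140,189): 36+140 ≤ 189 → not valid
(126,223,308): 126+223 > 308 → valid
(273,372,608): 273+372 > 608 → valid
(89,391,456): 89+391 > 456 → valid
(258,272,495): 258+272 > 495 → valid
5 of the 6 triples form a triangle.

5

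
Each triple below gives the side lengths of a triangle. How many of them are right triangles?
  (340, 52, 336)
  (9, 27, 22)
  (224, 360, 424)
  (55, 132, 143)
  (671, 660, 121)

4

(340,52,336): 52²+336² = 115600 = 340² → right
(9,27,22): 9²+22² = 565 < 729 = 27² → obtuse
(224,360,424): 224²+360² = 179776 = 424² → right
(55,132,143): 55²+132² = 20449 = 143² → right
(671,660,121): 121²+660² = 450241 = 671² → right
4 of the 5 are right.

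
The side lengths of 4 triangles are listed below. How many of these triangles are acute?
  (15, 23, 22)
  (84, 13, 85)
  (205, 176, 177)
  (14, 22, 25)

3

(15,23,22): 15²+22² = 709 > 529 = 23² → acute
(84,13,85): 13²+84² = 7225 = 85² → right
(205,176,177): 176²+177² = 62305 > 42025 = 205² → acute
(14,22,25): 14²+22² = 680 > 625 = 25² → acute
3 of the 4 are acute.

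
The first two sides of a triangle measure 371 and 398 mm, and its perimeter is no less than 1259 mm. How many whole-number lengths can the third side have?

Triangle inequality: 27 < x < 769. Perimeter ≥ 1259 gives x ≥ 1259 − 371 − 398 = 490.
So 490 ≤ x < 769; integers 490 through 768: 279 values.

279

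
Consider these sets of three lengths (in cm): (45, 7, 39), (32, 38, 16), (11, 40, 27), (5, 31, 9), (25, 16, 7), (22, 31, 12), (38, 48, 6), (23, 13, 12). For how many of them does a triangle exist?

4

(7,39,45): 7+39 > 45 → valid
(16,32,38): 16+32 > 38 → valid
(11,27,40): 11+27 ≤ 40 → not valid
(5,9,31): 5+9 ≤ 31 → not valid
(7,16,25): 7+16 ≤ 25 → not valid
(12,22,31): 12+22 > 31 → valid
(6,38,48): 6+38 ≤ 48 → not valid
(12,13,23): 12+13 > 23 → valid
4 of the 8 triples form a triangle.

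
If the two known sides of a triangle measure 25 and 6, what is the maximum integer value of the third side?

The third side must be strictly less than 25 + 6 = 31.
The largest integer below 31 is 30.

30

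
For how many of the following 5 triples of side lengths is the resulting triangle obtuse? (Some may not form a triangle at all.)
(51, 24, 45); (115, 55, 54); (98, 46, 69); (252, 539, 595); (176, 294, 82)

(51,24,45): 24²+45² = 2601 = 51² → right
(115,55,54): 54+55 ≤ 115, not a triangle
(98,46,69): 46²+69² = 6877 < 9604 = 98² → obtuse
(252,539,595): 252²+539² = 354025 = 595² → right
(176,294,82): 82+176 ≤ 294, not a triangle
1 of the 5 is obtuse.

1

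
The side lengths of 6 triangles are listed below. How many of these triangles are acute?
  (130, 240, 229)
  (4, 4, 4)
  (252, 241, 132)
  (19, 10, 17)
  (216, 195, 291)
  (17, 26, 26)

(130,240,229): 130²+229² = 69341 > 57600 = 240² → acute
(4,4,4): 4²+4² = 32 > 16 = 4² → acute
(252,241,132): 132²+241² = 75505 > 63504 = 252² → acute
(19,10,17): 10²+17² = 389 > 361 = 19² → acute
(216,195,291): 195²+216² = 84681 = 291² → right
(17,26,26): 17²+26² = 965 > 676 = 26² → acute
5 of the 6 are acute.

5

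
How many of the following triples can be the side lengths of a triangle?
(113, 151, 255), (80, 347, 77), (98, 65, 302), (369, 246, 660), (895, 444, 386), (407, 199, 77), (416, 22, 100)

1

(113,151,255): 113+151 > 255 → valid
(77,80,347): 77+80 ≤ 347 → not valid
(65,98,302): 65+98 ≤ 302 → not valid
(246,369,660): 246+369 ≤ 660 → not valid
(386,444,895): 386+444 ≤ 895 → not valid
(77,199,407): 77+199 ≤ 407 → not valid
(22,100,416): 22+100 ≤ 416 → not valid
1 of the 7 triples forms a triangle.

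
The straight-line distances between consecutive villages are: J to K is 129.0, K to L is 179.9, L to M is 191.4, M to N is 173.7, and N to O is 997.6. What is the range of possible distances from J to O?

The maximum is all hops collinear in one direction: 129.0 + 179.9 + 191.4 + 173.7 + 997.6 = 1671.6.
The longest hop is 997.6; the others sum to 674.0. Folding the others back against it leaves at least 997.6 − 674.0 = 323.6.

323.6 ≤ JO ≤ 1671.6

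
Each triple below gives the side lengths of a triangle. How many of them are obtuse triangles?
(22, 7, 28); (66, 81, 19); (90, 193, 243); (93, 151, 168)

(22,7,28): 7²+22² = 533 < 784 = 28² → obtuse
(66,81,19): 19²+66² = 4717 < 6561 = 81² → obtuse
(90,193,243): 90²+193² = 45349 < 59049 = 243² → obtuse
(93,151,168): 93²+151² = 31450 > 28224 = 168² → acute
3 of the 4 are obtuse.

3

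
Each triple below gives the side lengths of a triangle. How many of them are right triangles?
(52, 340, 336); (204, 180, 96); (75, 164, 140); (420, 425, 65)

3

(52,340,336): 52²+336² = 115600 = 340² → right
(204,180,96): 96²+180² = 41616 = 204² → right
(75,164,140): 75²+140² = 25225 < 26896 = 164² → obtuse
(420,425,65): 65²+420² = 180625 = 425² → right
3 of the 4 are right.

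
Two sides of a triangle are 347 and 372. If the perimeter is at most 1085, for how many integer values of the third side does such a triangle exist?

341

Triangle inequality: 25 < x < 719. Perimeter ≤ 1085 gives x ≤ 1085 − 347 − 372 = 366.
So 25 < x ≤ 366; integers 26 through 366: 341 values.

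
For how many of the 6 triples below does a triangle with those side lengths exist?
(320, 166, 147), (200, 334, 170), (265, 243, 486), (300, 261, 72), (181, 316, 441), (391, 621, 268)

5

(147,166,320): 147+166 ≤ 320 → not valid
(170,200,334): 170+200 > 334 → valid
(243,265,486): 243+265 > 486 → valid
(72,261,300): 72+261 > 300 → valid
(181,316,441): 181+316 > 441 → valid
(268,391,621): 268+391 > 621 → valid
5 of the 6 triples form a triangle.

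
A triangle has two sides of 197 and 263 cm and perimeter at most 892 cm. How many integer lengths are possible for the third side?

366

Triangle inequality: 66 < x < 460. Perimeter ≤ 892 gives x ≤ 892 − 197 − 263 = 432.
So 66 < x ≤ 432; integers 67 through 432: 366 values.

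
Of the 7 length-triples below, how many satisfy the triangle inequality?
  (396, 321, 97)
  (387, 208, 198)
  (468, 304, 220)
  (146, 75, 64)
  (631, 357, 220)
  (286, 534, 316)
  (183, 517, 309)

(97,321,396): 97+321 > 396 → valid
(198,208,387): 198+208 > 387 → valid
(220,304,468): 220+304 > 468 → valid
(64,75,146): 64+75 ≤ 146 → not valid
(220,357,631): 220+357 ≤ 631 → not valid
(286,316,534): 286+316 > 534 → valid
(183,309,517): 183+309 ≤ 517 → not valid
4 of the 7 triples form a triangle.

4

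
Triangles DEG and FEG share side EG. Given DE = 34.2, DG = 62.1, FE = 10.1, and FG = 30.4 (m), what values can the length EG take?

From triangle DEG: |34.2 − 62.1| < EG < 34.2 + 62.1, i.e. 27.9 < EG < 96.3.
From triangle FEG: 20.3 < EG < 40.5.
Both must hold, so EG lies in the intersection.

27.9 < EG < 40.5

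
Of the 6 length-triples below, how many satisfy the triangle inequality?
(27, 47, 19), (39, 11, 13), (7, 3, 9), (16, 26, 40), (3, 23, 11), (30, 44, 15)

3

(19,27,47): 19+27 ≤ 47 → not valid
(11,13,39): 11+13 ≤ 39 → not valid
(3,7,9): 3+7 > 9 → valid
(16,26,40): 16+26 > 40 → valid
(3,11,23): 3+11 ≤ 23 → not valid
(15,30,44): 15+30 > 44 → valid
3 of the 6 triples form a triangle.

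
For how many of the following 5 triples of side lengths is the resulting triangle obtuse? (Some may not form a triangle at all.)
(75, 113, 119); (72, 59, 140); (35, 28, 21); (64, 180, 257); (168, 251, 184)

1

(75,113,119): 75²+113² = 18394 > 14161 = 119² → acute
(72,59,140): 59+72 ≤ 140, not a triangle
(35,28,21): 21²+28² = 1225 = 35² → right
(64,180,257): 64+180 ≤ 257, not a triangle
(168,251,184): 168²+184² = 62080 < 63001 = 251² → obtuse
1 of the 5 is obtuse.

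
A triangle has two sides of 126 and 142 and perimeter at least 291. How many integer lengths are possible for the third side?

Triangle inequality: 16 < x < 268. Perimeter ≥ 291 gives x ≥ 291 − 126 − 142 = 23.
So 23 ≤ x < 268; integers 23 through 267: 245 values.

245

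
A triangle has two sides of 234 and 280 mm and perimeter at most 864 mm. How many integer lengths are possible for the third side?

Triangle inequality: 46 < x < 514. Perimeter ≤ 864 gives x ≤ 864 − 234 − 280 = 350.
So 46 < x ≤ 350; integers 47 through 350: 304 values.

304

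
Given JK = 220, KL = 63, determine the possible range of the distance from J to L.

157 ≤ JL ≤ 283

By the triangle inequality, |220 − 63| ≤ JL ≤ 220 + 63.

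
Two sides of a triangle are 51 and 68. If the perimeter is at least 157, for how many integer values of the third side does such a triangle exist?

81

Triangle inequality: 17 < x < 119. Perimeter ≥ 157 gives x ≥ 157 − 51 − 68 = 38.
So 38 ≤ x < 119; integers 38 through 118: 81 values.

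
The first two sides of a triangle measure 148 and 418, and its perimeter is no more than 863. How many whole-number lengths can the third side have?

27

Triangle inequality: 270 < x < 566. Perimeter ≤ 863 gives x ≤ 863 − 148 − 418 = 297.
So 270 < x ≤ 297; integers 271 through 297: 27 values.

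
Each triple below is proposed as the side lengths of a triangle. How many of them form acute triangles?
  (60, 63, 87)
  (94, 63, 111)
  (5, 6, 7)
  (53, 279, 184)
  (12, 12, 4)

3

(60,63,87): 60²+63² = 7569 = 87² → right
(94,63,111): 63²+94² = 12805 > 12321 = 111² → acute
(5,6,7): 5²+6² = 61 > 49 = 7² → acute
(53,279,184): 53+184 ≤ 279, not a triangle
(12,12,4): 4²+12² = 160 > 144 = 12² → acute
3 of the 5 are acute.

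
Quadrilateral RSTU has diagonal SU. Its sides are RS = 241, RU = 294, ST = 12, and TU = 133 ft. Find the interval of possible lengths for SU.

121 < SU < 145

From triangle RSU: |241 − 294| < SU < 241 + 294, i.e. 53 < SU < 535.
From triangle TSU: 121 < SU < 145.
Both must hold, so SU lies in the intersection.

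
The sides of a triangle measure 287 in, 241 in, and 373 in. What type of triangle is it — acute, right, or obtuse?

Compare the square of the longest side to the sum of squares of the other two: 241² + 287² = 140450 > 139129 = 373².

acute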